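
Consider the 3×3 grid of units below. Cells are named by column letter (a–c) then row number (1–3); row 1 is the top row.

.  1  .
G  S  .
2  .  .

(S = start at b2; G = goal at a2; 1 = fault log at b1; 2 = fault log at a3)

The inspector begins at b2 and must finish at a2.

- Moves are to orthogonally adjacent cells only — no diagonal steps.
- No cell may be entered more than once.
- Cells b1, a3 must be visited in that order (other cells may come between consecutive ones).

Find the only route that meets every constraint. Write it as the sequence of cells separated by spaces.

b2 b1 c1 c2 c3 b3 a3 a2

The waypoints must appear in the order b1, a3, with no cell reused.
Route from b2: up to b1, right to c1, 2× down (reaching c3), 2× left (reaching a3), up to a2 — 7 moves in all.
Check: order respected (1 at step 1, 2 at step 6).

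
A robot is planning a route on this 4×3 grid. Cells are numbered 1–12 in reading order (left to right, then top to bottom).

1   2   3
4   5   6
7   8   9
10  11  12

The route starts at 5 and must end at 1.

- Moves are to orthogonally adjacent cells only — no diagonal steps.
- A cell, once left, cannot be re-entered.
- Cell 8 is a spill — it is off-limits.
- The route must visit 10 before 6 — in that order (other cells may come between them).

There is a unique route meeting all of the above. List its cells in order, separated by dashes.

5 - 4 - 7 - 10 - 11 - 12 - 9 - 6 - 3 - 2 - 1

The waypoints must appear in the order 10, 6, with no cell reused.
Route from 5: left 1 to 4, down 2 to 10, right 2 to 12, up 3 to 3, left 2 to 1 — 10 moves in all.
Check: order respected (10 at step 3, 6 at step 7).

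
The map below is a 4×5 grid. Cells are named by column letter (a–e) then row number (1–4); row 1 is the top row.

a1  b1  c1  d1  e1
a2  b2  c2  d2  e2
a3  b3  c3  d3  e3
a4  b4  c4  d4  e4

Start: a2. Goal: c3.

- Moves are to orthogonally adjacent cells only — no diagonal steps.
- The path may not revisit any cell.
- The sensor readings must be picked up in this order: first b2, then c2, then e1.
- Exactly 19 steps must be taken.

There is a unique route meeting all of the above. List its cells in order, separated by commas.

The waypoints must appear in the order b2, c2, e1, with no cell reused.
Route from a2: up to a1, right to b1, down to b2, right to c2, up to c1, 2× right (reaching e1), down to e2, left to d2, down to d3, right to e3, down to e4, 4× left (reaching a4), up to a3, 2× right (reaching c3) — 19 moves in all.
Check: order respected (b2 at step 3, c2 at step 4, e1 at step 7); 19 moves as required.

a2, a1, b1, b2, c2, c1, d1, e1, e2, d2, d3, e3, e4, d4, c4, b4, a4, a3, b3, c3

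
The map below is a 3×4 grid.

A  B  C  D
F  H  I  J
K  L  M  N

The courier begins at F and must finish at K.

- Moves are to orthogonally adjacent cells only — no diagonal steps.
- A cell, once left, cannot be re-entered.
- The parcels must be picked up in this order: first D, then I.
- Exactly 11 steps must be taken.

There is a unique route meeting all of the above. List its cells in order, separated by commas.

F, A, B, C, D, J, N, M, I, H, L, K

The waypoints must appear in the order D, I, with no cell reused.
Route from F: up 1 to A, right 3 to D, down 2 to N, left 1 to M, up 1 to I, left 1 to H, down 1 to L, left 1 to K — 11 moves in all.
Check: order respected (D at step 4, I at step 8); 11 moves as required.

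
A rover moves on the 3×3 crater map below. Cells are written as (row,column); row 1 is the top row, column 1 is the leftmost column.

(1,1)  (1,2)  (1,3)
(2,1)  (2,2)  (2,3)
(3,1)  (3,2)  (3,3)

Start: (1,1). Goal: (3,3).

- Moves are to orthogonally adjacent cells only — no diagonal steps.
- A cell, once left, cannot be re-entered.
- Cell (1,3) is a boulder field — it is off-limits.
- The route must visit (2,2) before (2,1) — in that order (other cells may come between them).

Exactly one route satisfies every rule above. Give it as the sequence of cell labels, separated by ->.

The waypoints must appear in the order (2,2), (2,1), with no cell reused.
Route from (1,1): right 1 to (1,2), down 1 to (2,2), left 1 to (2,1), down 1 to (3,1), right 2 to (3,3) — 6 moves in all.
Check: order respected ((2,2) at step 2, (2,1) at step 3).

(1,1) -> (1,2) -> (2,2) -> (2,1) -> (3,1) -> (3,2) -> (3,3)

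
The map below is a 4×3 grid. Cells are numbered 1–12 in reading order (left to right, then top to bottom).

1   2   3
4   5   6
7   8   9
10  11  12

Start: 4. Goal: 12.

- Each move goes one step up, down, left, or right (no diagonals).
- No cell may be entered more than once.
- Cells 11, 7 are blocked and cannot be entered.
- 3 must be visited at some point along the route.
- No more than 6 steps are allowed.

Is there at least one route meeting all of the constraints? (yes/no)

yes

One route that works: 4 → 1 → 2 → 3 → 6 → 9 → 12.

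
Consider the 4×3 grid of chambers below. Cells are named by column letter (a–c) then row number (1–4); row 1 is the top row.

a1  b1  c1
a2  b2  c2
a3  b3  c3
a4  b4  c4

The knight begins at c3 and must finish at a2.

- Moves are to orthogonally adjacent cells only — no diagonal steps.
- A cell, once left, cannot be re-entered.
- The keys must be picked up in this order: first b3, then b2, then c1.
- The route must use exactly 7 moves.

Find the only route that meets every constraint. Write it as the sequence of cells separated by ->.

The waypoints must appear in the order b3, b2, c1, with no cell reused.
Route from c3: left to b3, up to b2, right to c2, up to c1, 2× left (reaching a1), down to a2 — 7 moves in all.
Check: order respected (b3 at step 1, b2 at step 2, c1 at step 4); 7 moves as required.

c3 -> b3 -> b2 -> c2 -> c1 -> b1 -> a1 -> a2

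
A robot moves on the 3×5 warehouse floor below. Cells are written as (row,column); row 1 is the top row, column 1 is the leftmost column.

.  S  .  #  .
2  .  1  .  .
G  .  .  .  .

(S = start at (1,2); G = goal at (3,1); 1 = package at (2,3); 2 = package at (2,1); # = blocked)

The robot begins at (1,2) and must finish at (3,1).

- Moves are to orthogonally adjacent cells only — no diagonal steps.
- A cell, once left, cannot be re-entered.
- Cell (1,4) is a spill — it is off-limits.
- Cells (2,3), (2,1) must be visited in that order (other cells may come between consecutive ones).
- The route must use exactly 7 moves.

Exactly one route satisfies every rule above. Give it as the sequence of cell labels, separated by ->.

(1,2) -> (1,3) -> (2,3) -> (3,3) -> (3,2) -> (2,2) -> (2,1) -> (3,1)

The waypoints must appear in the order (2,3), (2,1), with no cell reused.
Route from (1,2): right 1 to (1,3), down 2 to (3,3), left 1 to (3,2), up 1 to (2,2), left 1 to (2,1), down 1 to (3,1) — 7 moves in all.
Check: order respected (1 at step 2, 2 at step 6); 7 moves as required.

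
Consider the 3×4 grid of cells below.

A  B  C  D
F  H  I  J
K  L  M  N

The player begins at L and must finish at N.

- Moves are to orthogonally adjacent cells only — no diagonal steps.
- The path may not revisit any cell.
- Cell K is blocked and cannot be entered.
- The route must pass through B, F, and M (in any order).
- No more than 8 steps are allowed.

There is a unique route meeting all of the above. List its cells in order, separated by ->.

L -> H -> F -> A -> B -> C -> I -> M -> N

The budget equals the shortest possible length, so every move has to be on a shortest route through the required cells.
Route from L: up 1 to H, left 1 to F, up 1 to A, right 2 to C, down 2 to M, right 1 to N — 8 moves in all.
Check: all required cells visited; 8 ≤ 8 moves.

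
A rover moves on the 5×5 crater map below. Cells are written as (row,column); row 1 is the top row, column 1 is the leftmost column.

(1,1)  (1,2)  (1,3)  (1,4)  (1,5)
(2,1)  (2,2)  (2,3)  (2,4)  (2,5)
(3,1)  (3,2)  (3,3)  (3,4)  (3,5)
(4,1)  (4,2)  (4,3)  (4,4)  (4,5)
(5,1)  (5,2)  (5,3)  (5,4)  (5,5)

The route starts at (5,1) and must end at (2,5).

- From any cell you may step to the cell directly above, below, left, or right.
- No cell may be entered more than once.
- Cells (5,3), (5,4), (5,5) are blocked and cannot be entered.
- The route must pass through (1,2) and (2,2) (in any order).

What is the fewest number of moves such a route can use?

9

Any route passes through (1,2) and (2,2) in some order between (5,1) and (2,5). Summing Manhattan distances along each leg and taking the cheapest ordering ((5,1) → (1,2) → (2,2) → (2,5)) gives a lower bound of 5 + 1 + 3 = 9 moves.
A route of 9 moves achieves this: (5,1) → (4,1) → (3,1) → (2,1) → (1,1) → (1,2) → (2,2) → (2,3) → (2,4) → (2,5).
Since 9 matches the lower bound, it is optimal.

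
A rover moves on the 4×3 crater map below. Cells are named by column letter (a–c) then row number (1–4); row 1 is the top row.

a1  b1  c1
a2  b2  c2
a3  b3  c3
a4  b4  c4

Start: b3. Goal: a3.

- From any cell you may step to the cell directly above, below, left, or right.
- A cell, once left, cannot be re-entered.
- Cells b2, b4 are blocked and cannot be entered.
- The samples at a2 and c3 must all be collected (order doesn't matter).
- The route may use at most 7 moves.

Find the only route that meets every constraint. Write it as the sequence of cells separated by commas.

Any route must reach a2 and c3 and still end at a3 within 7 moves, so the order of the required stops is forced.
Route from b3: right 1 to c3, up 2 to c1, left 2 to a1, down 2 to a3 — 7 moves in all.
Check: all required cells visited; 7 ≤ 7 moves.

b3, c3, c2, c1, b1, a1, a2, a3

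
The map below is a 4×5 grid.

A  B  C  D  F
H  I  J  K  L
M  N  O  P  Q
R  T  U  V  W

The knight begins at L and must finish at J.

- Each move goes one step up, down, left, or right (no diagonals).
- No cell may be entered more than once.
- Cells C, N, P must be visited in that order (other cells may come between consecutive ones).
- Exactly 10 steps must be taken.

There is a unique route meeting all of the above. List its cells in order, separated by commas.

The waypoints must appear in the order C, N, P, with no cell reused.
Route from L: up 1 to F, left 3 to B, down 2 to N, right 2 to P, up 1 to K, left 1 to J — 10 moves in all.
Check: order respected (C at step 3, N at step 6, P at step 8); 10 moves as required.

L, F, D, C, B, I, N, O, P, K, J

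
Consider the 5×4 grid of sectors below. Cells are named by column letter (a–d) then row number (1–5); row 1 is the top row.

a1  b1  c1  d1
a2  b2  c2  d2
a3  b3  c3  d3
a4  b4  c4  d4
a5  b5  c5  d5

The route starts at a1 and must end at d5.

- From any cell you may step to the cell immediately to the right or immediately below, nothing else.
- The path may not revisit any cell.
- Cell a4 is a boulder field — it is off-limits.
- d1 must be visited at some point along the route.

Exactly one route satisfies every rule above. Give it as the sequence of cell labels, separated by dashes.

Moves only go right or down, so the column and row indices never decrease.
Route from a1: 3× right (reaching d1), 4× down (reaching d5) — 7 moves in all.
Check: all required cells visited.

a1 - b1 - c1 - d1 - d2 - d3 - d4 - d5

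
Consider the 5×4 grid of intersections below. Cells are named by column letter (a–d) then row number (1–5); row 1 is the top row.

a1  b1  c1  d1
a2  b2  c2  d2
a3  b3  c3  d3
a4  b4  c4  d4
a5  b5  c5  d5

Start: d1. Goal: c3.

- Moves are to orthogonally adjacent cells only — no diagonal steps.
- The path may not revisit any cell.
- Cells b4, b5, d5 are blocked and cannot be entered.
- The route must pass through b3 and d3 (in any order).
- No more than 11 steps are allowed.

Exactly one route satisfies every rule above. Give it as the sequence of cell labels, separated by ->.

The budget equals the shortest possible length, so every move has to be on a shortest route through the required cells.
Route from d1: 3× left (reaching a1), 2× down (reaching a3), right to b3, up to b2, 2× right (reaching d2), down to d3, left to c3 — 11 moves in all.
Check: all required cells visited; 11 ≤ 11 moves.

d1 -> c1 -> b1 -> a1 -> a2 -> a3 -> b3 -> b2 -> c2 -> d2 -> d3 -> c3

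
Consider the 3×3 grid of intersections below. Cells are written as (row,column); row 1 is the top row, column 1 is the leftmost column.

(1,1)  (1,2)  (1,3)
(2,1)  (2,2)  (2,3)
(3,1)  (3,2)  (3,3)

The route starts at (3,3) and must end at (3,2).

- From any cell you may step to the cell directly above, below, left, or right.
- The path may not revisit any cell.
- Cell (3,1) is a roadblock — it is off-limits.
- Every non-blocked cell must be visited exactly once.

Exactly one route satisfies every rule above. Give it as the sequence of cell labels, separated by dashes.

(3,3) - (2,3) - (1,3) - (1,2) - (1,1) - (2,1) - (2,2) - (3,2)

Need to visit all 8 open cells exactly once, starting at (3,3) and ending at (3,2).
Cell (1,1) has only two open neighbours ((2,1) and (1,2)), so the path must pass straight through it: one of those is the cell it's entered from and the other is where it exits.
Route from (3,3): 2× up (reaching (1,3)), 2× left (reaching (1,1)), down to (2,1), right to (2,2), down to (3,2) — 7 moves in all.
Check: all 8 open cells covered.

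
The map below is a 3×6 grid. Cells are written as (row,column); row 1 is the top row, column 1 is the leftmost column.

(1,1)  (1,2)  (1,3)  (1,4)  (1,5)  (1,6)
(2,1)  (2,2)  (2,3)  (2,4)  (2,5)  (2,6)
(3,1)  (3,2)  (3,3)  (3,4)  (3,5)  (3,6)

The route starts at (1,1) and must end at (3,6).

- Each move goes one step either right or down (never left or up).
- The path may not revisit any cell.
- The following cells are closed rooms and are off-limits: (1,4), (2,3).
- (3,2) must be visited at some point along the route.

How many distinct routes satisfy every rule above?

3

A right/down-only route from (1,1) to (3,6) makes exactly 2 down-moves and 5 right-moves in some order.
With no other constraints that would be C(7,2) = 21 routes.
Split at (3,2) and multiply the segment counts (each segment already excludes blocked cells): (1,1)→(3,2): 3; (3,2)→(3,6): 1; product = 3.
That gives 3 routes.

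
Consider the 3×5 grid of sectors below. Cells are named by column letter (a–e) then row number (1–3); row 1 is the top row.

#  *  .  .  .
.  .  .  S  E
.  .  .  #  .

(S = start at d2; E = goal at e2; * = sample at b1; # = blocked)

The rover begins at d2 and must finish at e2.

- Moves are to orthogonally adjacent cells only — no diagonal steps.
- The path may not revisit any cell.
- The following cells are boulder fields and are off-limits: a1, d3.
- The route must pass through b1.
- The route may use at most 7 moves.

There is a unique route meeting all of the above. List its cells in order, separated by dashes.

Any route must reach b1 and still end at e2 within 7 moves, so the order of the required stops is forced.
Route from d2: left 2 to b2, up 1 to b1, right 3 to e1, down 1 to e2 — 7 moves in all.
Check: all required cells visited; 7 ≤ 7 moves.

d2 - c2 - b2 - b1 - c1 - d1 - e1 - e2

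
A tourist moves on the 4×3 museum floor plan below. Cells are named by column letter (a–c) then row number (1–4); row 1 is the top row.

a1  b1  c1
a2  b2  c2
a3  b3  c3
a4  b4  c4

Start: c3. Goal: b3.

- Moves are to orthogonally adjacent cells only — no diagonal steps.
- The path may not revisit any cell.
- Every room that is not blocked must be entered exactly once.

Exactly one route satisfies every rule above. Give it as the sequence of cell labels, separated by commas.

Need to visit all 12 open cells exactly once, starting at c3 and ending at b3.
Route from c3: down to c4, 2× left (reaching a4), 3× up (reaching a1), 2× right (reaching c1), down to c2, left to b2, down to b3 — 11 moves in all.
Check: all 12 open cells covered.

c3, c4, b4, a4, a3, a2, a1, b1, c1, c2, b2, b3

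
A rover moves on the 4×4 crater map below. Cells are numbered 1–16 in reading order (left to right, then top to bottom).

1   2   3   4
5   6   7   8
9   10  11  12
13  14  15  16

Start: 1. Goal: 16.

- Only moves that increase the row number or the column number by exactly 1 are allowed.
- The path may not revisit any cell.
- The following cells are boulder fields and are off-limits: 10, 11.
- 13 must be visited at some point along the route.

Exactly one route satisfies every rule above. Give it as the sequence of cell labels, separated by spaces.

Moves only go right or down, so the column and row indices never decrease.
Route from 1: down 3 to 13, right 3 to 16 — 6 moves in all.
Check: all required cells visited.

1 5 9 13 14 15 16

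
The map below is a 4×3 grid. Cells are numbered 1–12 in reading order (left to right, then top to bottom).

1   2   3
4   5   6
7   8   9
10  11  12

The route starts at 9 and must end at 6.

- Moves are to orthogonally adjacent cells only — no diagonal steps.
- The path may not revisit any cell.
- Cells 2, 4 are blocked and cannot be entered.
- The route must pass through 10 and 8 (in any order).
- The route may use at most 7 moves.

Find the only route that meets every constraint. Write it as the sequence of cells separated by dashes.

9 - 12 - 11 - 10 - 7 - 8 - 5 - 6

The 7-move cap with required stops at 10, 8 leaves no slack for detours.
Route from 9: down 1 to 12, left 2 to 10, up 1 to 7, right 1 to 8, up 1 to 5, right 1 to 6 — 7 moves in all.
Check: all required cells visited; 7 ≤ 7 moves.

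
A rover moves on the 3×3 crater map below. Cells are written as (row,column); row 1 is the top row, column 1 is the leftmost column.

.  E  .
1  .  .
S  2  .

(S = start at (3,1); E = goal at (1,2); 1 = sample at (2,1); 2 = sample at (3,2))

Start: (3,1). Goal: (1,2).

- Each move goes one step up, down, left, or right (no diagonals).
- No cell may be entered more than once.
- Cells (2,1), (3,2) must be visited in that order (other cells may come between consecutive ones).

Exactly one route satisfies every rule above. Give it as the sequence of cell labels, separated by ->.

(3,1) -> (2,1) -> (2,2) -> (3,2) -> (3,3) -> (2,3) -> (1,3) -> (1,2)

The waypoints must appear in the order (2,1), (3,2), with no cell reused.
Route from (3,1): up 1 to (2,1), right 1 to (2,2), down 1 to (3,2), right 1 to (3,3), up 2 to (1,3), left 1 to (1,2) — 7 moves in all.
Check: order respected (1 at step 1, 2 at step 3).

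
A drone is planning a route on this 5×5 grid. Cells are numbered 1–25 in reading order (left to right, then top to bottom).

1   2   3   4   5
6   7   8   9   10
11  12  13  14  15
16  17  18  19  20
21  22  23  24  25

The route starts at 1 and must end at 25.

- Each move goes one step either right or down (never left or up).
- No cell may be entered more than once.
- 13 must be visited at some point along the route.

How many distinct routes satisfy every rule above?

A right/down-only route from 1 to 25 makes exactly 4 down-moves and 4 right-moves in some order.
With no other constraints that would be C(8,4) = 70 routes.
Split at 13 and multiply the segment counts: 1→13: 6; 13→25: 6; product = 36.
That gives 36 routes.

36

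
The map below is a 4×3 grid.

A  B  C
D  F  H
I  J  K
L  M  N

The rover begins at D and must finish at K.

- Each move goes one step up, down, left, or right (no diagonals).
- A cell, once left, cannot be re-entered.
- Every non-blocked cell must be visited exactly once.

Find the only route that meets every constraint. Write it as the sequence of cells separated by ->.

Need to visit all 12 open cells exactly once, starting at D and ending at K.
Cell L has only two open neighbours (I and M), so the path must pass straight through it: one of those is the cell it's entered from and the other is where it exits.
Route from D: up 1 to A, right 2 to C, down 1 to H, left 1 to F, down 1 to J, left 1 to I, down 1 to L, right 2 to N, up 1 to K — 11 moves in all.
Check: all 12 open cells covered.

D -> A -> B -> C -> H -> F -> J -> I -> L -> M -> N -> K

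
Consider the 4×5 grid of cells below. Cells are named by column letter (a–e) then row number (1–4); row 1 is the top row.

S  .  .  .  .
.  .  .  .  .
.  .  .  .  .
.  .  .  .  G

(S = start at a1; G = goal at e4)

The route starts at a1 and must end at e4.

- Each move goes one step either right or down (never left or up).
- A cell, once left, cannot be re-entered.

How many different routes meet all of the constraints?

A right/down-only route from a1 to e4 makes exactly 3 down-moves and 4 right-moves in some order.
With no other constraints that would be C(7,3) = 35 routes.
That gives 35 routes.

35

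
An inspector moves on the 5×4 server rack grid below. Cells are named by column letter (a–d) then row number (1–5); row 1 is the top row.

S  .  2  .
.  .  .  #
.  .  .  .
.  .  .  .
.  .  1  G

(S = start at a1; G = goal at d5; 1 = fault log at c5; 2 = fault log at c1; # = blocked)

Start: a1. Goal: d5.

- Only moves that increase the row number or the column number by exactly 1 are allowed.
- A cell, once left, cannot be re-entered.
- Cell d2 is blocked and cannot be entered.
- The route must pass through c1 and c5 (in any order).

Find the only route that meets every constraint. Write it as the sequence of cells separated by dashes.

Moves only go right or down, so the column and row indices never decrease.
Route from a1: 2× right (reaching c1), 4× down (reaching c5), right to d5 — 7 moves in all.
Check: all required cells visited.

a1 - b1 - c1 - c2 - c3 - c4 - c5 - d5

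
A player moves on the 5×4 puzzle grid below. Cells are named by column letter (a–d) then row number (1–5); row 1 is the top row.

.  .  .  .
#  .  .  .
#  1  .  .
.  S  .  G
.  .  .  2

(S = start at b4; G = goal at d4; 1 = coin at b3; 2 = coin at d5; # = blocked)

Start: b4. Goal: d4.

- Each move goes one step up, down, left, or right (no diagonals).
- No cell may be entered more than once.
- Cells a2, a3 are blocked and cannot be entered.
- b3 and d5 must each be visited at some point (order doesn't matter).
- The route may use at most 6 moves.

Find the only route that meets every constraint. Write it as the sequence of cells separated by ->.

The budget equals the shortest possible length, so every move has to be on a shortest route through the required cells.
Route from b4: up to b3, right to c3, 2× down (reaching c5), right to d5, up to d4 — 6 moves in all.
Check: all required cells visited; 6 ≤ 6 moves.

b4 -> b3 -> c3 -> c4 -> c5 -> d5 -> d4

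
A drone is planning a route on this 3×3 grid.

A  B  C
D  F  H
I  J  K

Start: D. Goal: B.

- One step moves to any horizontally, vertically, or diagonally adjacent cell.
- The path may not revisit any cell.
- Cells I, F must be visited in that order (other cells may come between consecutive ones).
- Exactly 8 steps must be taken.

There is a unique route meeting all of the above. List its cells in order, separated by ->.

D -> I -> J -> K -> H -> C -> F -> A -> B

The waypoints must appear in the order I, F, with no cell reused.
Route from D: down 1 to I, right 2 to K, up 2 to C, down-left 1 to F, up-left 1 to A, right 1 to B — 8 moves in all.
Check: order respected (I at step 1, F at step 6); 8 moves as required.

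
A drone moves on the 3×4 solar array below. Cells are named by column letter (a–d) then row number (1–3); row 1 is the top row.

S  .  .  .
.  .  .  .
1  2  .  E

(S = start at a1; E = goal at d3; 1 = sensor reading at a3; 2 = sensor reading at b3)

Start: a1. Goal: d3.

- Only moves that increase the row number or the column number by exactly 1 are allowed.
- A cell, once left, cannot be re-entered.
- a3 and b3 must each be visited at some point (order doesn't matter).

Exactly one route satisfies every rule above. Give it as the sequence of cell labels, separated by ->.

a1 -> a2 -> a3 -> b3 -> c3 -> d3

Moves only go right or down, so the column and row indices never decrease.
Route from a1: 2× down (reaching a3), 3× right (reaching d3) — 5 moves in all.
Check: all required cells visited.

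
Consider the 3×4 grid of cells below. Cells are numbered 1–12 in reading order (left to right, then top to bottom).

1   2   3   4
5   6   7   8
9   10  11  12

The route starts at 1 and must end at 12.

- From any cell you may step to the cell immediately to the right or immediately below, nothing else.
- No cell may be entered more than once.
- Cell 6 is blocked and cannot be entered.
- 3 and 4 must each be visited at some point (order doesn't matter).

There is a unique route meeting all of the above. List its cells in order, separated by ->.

1 -> 2 -> 3 -> 4 -> 8 -> 12

Moves only go right or down, so the column and row indices never decrease.
Route from 1: right 3 to 4, down 2 to 12 — 5 moves in all.
Check: all required cells visited.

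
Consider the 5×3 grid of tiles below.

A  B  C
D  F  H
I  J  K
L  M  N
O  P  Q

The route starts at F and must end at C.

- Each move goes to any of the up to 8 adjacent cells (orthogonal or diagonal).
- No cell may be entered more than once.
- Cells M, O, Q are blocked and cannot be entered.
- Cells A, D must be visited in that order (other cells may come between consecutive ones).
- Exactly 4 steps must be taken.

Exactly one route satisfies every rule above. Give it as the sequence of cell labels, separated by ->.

F -> A -> D -> B -> C

The waypoints must appear in the order A, D, with no cell reused.
Route from F: up-left to A, down to D, up-right to B, right to C — 4 moves in all.
Check: order respected (A at step 1, D at step 2); 4 moves as required.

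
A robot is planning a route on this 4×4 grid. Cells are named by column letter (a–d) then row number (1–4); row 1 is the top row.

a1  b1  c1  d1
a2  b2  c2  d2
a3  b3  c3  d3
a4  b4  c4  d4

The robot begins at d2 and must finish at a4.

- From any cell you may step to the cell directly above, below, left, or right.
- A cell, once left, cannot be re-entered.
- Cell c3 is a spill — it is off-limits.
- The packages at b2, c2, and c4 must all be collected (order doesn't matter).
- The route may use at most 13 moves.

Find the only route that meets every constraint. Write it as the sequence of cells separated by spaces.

Any route must reach b2, c2, and c4 and still end at a4 within 13 moves, so the order of the required stops is forced.
Route from d2: 2× down (reaching d4), 2× left (reaching b4), 2× up (reaching b2), right to c2, up to c1, 2× left (reaching a1), 3× down (reaching a4) — 13 moves in all.
Check: all required cells visited; 13 ≤ 13 moves.

d2 d3 d4 c4 b4 b3 b2 c2 c1 b1 a1 a2 a3 a4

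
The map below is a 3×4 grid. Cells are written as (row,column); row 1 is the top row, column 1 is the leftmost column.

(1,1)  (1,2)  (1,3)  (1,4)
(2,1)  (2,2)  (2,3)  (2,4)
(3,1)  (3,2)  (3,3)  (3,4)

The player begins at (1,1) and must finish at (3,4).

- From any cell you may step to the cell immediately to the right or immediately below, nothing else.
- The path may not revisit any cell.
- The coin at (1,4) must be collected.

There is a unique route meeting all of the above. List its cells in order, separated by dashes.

(1,1) - (1,2) - (1,3) - (1,4) - (2,4) - (3,4)

Moves only go right or down, so the column and row indices never decrease.
Route from (1,1): right 3 to (1,4), down 2 to (3,4) — 5 moves in all.
Check: all required cells visited.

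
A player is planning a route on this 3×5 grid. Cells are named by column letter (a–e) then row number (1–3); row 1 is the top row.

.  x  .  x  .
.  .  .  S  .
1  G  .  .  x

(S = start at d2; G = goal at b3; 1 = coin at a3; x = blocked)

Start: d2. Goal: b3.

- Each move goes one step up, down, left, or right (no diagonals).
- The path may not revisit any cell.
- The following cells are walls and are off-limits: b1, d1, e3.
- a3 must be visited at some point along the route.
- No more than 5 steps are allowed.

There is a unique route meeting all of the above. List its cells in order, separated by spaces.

The budget equals the shortest possible length, so every move has to be on a shortest route through the required cells.
Route from d2: 3× left (reaching a2), down to a3, right to b3 — 5 moves in all.
Check: all required cells visited; 5 ≤ 5 moves.

d2 c2 b2 a2 a3 b3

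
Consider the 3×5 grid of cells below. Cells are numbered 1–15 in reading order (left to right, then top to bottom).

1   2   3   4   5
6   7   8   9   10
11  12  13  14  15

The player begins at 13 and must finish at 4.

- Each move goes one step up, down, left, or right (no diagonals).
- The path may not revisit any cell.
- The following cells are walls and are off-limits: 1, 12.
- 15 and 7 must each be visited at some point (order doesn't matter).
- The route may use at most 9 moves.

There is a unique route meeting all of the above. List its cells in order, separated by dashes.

The 9-move cap with required stops at 15, 7 leaves no slack for detours.
Route from 13: 2× right (reaching 15), up to 10, 3× left (reaching 7), up to 2, 2× right (reaching 4) — 9 moves in all.
Check: all required cells visited; 9 ≤ 9 moves.

13 - 14 - 15 - 10 - 9 - 8 - 7 - 2 - 3 - 4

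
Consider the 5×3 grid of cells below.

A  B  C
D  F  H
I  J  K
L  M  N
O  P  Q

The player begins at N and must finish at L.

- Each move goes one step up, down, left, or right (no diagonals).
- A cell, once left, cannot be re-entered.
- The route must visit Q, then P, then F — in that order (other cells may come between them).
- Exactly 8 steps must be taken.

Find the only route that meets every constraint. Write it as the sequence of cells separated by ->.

N -> Q -> P -> M -> J -> F -> D -> I -> L

The waypoints must appear in the order Q, P, F, with no cell reused.
Route from N: down 1 to Q, left 1 to P, up 3 to F, left 1 to D, down 2 to L — 8 moves in all.
Check: order respected (Q at step 1, P at step 2, F at step 5); 8 moves as required.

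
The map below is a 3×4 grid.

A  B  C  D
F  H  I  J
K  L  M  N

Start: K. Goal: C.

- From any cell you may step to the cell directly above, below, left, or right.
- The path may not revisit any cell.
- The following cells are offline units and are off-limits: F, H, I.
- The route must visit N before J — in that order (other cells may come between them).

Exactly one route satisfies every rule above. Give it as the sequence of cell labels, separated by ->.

K -> L -> M -> N -> J -> D -> C

The waypoints must appear in the order N, J, with no cell reused.
Route from K: right 3 to N, up 2 to D, left 1 to C — 6 moves in all.
Check: order respected (N at step 3, J at step 4).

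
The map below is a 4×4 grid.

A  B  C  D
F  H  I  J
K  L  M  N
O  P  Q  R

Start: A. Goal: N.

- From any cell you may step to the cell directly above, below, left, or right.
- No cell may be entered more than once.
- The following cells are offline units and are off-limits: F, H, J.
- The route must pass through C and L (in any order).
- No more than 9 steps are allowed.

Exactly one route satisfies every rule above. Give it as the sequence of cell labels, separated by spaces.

The budget equals the shortest possible length, so every move has to be on a shortest route through the required cells.
Route from A: 2× right (reaching C), 2× down (reaching M), left to L, down to P, 2× right (reaching R), up to N — 9 moves in all.
Check: all required cells visited; 9 ≤ 9 moves.

A B C I M L P Q R N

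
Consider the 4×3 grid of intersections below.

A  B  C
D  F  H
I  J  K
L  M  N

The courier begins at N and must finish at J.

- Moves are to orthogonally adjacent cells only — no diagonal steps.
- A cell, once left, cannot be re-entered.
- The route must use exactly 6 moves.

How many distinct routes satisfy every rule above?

3

Need simple routes of exactly 6 moves from N to J (Manhattan distance 2, so 2 moves are spent on a detour and 2 undoing it).
Enumerating: N K H C B F J | N K H F D I J | N M L I D F J.
That gives 3 routes.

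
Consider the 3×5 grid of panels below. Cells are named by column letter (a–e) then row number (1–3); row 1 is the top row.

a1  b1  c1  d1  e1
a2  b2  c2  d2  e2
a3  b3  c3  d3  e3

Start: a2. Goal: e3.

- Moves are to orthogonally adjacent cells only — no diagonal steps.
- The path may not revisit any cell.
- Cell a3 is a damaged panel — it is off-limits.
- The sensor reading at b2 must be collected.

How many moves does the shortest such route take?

Any route passes through b2 somewhere between a2 and e3. Summing Manhattan distances along the two legs (a2 → b2 → e3) gives a lower bound of 1 + 4 = 5 moves.
A route of 5 moves achieves this: a2 → b2 → b3 → c3 → d3 → e3.
Since 5 matches the lower bound, it is optimal.

5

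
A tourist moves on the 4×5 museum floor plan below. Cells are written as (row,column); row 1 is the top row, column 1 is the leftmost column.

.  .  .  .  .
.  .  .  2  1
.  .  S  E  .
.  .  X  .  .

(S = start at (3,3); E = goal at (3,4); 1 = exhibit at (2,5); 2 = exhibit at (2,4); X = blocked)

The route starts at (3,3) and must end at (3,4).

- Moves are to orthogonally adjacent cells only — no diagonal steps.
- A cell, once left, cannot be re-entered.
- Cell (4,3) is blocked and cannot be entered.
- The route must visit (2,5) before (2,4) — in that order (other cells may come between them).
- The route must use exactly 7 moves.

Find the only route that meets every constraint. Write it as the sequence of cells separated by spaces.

(3,3) (2,3) (1,3) (1,4) (1,5) (2,5) (2,4) (3,4)

The waypoints must appear in the order (2,5), (2,4), with no cell reused.
Route from (3,3): 2× up (reaching (1,3)), 2× right (reaching (1,5)), down to (2,5), left to (2,4), down to (3,4) — 7 moves in all.
Check: order respected (1 at step 5, 2 at step 6); 7 moves as required.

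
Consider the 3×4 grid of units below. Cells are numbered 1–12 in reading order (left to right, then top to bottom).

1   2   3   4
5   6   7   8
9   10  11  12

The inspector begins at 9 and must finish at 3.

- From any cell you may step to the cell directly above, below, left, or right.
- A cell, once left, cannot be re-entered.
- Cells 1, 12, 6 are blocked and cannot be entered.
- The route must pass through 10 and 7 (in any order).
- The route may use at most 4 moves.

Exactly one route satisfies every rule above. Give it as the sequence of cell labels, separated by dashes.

The budget equals the shortest possible length, so every move has to be on a shortest route through the required cells.
Route from 9: right 2 to 11, up 2 to 3 — 4 moves in all.
Check: all required cells visited; 4 ≤ 4 moves.

9 - 10 - 11 - 7 - 3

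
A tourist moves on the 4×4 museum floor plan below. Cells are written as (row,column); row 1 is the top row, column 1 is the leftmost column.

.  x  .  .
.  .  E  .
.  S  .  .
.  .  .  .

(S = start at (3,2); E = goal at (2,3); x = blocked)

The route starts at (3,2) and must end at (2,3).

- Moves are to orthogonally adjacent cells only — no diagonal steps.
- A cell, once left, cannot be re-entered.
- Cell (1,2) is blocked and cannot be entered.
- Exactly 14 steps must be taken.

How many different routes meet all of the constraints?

Need simple routes of exactly 14 moves from (3,2) to (2,3) (Manhattan distance 2, so 6 moves are spent on a detour and 6 undoing it).
No route satisfies every constraint, so the count is 0.

0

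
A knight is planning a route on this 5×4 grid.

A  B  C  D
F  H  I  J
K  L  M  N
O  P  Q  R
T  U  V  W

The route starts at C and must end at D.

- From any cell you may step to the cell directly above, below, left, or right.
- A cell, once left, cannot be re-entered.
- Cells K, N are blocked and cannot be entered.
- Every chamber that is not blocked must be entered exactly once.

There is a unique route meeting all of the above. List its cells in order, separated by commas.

C, B, A, F, H, L, P, O, T, U, V, W, R, Q, M, I, J, D

Need to visit all 18 open cells exactly once, starting at C and ending at D.
Route from C: left 2 to A, down 1 to F, right 1 to H, down 2 to P, left 1 to O, down 1 to T, right 3 to W, up 1 to R, left 1 to Q, up 2 to I, right 1 to J, up 1 to D — 17 moves in all.
Check: all 18 open cells covered.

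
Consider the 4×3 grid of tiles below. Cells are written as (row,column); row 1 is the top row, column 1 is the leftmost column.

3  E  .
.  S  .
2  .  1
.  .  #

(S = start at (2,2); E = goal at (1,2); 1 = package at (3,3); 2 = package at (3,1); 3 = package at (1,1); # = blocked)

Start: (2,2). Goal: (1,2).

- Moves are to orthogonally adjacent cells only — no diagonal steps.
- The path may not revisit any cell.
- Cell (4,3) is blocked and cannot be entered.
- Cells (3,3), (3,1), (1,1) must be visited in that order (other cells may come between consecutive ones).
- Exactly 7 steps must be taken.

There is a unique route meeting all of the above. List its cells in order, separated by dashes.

The waypoints must appear in the order (3,3), (3,1), (1,1), with no cell reused.
Route from (2,2): right 1 to (2,3), down 1 to (3,3), left 2 to (3,1), up 2 to (1,1), right 1 to (1,2) — 7 moves in all.
Check: order respected (1 at step 2, 2 at step 4, 3 at step 6); 7 moves as required.

(2,2) - (2,3) - (3,3) - (3,2) - (3,1) - (2,1) - (1,1) - (1,2)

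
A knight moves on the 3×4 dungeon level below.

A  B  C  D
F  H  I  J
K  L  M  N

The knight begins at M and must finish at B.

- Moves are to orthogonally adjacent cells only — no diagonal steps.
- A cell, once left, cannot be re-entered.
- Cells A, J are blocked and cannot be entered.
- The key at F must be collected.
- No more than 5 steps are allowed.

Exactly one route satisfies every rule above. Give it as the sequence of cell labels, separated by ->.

M -> L -> K -> F -> H -> B

The budget equals the shortest possible length, so every move has to be on a shortest route through the required cells.
Route from M: 2× left (reaching K), up to F, right to H, up to B — 5 moves in all.
Check: all required cells visited; 5 ≤ 5 moves.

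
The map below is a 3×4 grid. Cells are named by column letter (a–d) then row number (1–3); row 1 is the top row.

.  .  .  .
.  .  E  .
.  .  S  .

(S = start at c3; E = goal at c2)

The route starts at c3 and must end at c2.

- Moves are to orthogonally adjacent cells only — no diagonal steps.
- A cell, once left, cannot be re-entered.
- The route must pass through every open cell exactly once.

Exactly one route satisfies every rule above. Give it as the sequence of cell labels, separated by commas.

c3, d3, d2, d1, c1, b1, a1, a2, a3, b3, b2, c2

Need to visit all 12 open cells exactly once, starting at c3 and ending at c2.
Cell a1 has only two open neighbours (a2 and b1), so the path must pass straight through it: one of those is the cell it's entered from and the other is where it exits.
Route from c3: right to d3, 2× up (reaching d1), 3× left (reaching a1), 2× down (reaching a3), right to b3, up to b2, right to c2 — 11 moves in all.
Check: all 12 open cells covered.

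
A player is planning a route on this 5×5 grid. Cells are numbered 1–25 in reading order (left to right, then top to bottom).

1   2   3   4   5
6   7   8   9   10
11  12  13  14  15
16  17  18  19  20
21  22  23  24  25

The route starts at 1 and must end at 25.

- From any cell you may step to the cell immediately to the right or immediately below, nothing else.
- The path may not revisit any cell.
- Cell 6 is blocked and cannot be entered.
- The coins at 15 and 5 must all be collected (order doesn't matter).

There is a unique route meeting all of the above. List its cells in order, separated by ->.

1 -> 2 -> 3 -> 4 -> 5 -> 10 -> 15 -> 20 -> 25

Moves only go right or down, so the column and row indices never decrease.
Route from 1: right 4 to 5, down 4 to 25 — 8 moves in all.
Check: all required cells visited.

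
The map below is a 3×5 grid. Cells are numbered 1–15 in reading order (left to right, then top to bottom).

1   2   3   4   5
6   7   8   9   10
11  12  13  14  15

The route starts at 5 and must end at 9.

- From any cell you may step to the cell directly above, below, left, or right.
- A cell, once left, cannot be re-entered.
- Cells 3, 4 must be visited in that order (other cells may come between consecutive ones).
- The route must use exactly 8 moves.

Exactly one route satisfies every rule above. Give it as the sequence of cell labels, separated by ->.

The waypoints must appear in the order 3, 4, with no cell reused.
Route from 5: down 2 to 15, left 2 to 13, up 2 to 3, right 1 to 4, down 1 to 9 — 8 moves in all.
Check: order respected (3 at step 6, 4 at step 7); 8 moves as required.

5 -> 10 -> 15 -> 14 -> 13 -> 8 -> 3 -> 4 -> 9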